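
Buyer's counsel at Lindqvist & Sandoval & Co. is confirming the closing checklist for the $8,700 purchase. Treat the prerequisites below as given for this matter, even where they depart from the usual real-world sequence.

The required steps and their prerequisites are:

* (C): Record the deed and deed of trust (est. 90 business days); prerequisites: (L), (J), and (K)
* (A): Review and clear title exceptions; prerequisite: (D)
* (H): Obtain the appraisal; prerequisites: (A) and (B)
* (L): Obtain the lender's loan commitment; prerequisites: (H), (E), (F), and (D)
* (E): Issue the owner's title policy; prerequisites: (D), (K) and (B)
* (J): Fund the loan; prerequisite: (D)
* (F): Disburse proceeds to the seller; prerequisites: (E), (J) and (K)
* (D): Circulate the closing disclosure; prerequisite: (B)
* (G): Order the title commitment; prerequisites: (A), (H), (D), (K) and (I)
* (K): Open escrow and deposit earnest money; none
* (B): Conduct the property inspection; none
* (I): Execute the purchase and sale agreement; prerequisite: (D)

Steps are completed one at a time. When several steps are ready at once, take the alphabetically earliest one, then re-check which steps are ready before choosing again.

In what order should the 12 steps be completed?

Nothing is required for (B) and (K). (B) has the earlier label → (B) first.
(D) and (K) are both available; (D) has the earlier label → (D).
(A), (I) and (J) now also ready, so the ready set is {(A), (I), (J), (K)}; (A) has the earlier label → (A).
Now (H), (I), (J) and (K) have their prerequisites met. (H) has the earlier label, so (H) next.
Now (I), (J) and (K) have their prerequisites met. (I) has the earlier label, so (I) next.
Now (J) and (K) have their prerequisites met. (J) has the earlier label, so (J) next.
That leaves (K) as the only ready step → (K).
Now (E) and (G) have their prerequisites met. (E) has the earlier label, so (E) next.
Now (F) and (G) have their prerequisites met. (F) has the earlier label, so (F) next.
(L) now also ready, so the ready set is {(G), (L)}; (G) has the earlier label → (G).
Next only (L) has its prerequisites met → (L).
(C) needed (J), (K) and (L), now all done → (C).

(B), (D), (A), (H), (I), (J), (K), (E), (F), (G), (L), (C)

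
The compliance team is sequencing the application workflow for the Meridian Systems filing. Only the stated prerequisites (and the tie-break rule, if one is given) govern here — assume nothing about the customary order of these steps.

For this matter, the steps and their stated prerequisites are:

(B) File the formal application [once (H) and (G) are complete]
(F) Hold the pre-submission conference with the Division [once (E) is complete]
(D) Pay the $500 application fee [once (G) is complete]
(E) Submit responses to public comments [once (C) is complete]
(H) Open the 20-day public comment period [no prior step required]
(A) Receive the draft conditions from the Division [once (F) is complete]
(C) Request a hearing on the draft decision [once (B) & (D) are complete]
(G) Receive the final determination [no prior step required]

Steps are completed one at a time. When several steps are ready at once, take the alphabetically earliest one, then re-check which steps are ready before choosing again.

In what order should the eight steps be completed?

Nothing is required for (G) and (H). (G) has the earlier label → (G) first.
(D) now also ready, so the ready set is {(D), (H)}; (D) has the earlier label → (D).
Next only (H) has its prerequisites met → (H).
That leaves (B) as the only ready step → (B).
That leaves (C) as the only ready step → (C).
(E) needed (C), now all done → (E).
(F) is the only step now ready → (F).
(A) is the only step now ready → (A).

(G), (D), (H), (B), (C), (E), (F), (A)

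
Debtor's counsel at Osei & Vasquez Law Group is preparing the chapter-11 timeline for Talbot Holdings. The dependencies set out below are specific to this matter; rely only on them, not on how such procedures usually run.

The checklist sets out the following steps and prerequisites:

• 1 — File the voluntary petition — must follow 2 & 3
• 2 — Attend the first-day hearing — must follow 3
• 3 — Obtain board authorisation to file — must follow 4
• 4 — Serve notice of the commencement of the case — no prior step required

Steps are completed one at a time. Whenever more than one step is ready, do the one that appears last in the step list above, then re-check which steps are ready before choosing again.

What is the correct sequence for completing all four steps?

4, 3, 2, 1

Only 4 has no prerequisites, so it is first.
That leaves 3 as the only ready step → 3.
2 needed 3, now all done → 2.
1 is the only step now ready → 1.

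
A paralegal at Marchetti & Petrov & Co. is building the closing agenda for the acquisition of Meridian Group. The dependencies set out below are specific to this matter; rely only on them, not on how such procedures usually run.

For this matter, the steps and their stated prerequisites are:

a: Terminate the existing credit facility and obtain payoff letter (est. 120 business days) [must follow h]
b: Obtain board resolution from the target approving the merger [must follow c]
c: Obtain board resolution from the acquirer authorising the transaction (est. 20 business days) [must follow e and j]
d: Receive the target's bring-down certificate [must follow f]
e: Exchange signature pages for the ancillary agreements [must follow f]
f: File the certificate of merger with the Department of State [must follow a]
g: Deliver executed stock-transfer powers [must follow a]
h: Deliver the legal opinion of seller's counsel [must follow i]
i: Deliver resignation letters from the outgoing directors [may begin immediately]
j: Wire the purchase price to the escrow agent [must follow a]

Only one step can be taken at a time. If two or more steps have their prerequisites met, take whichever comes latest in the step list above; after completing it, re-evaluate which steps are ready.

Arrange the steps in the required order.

i is the only step with nothing outstanding, so it goes first.
That leaves h as the only ready step → h.
a needed h, now all done → a.
Ready: j, g and f. j is listed later → j.
Ready: g and f. g is listed later → g.
Next only f has its prerequisites met → f.
Now e and d have their prerequisites met. e is listed later, so e next.
Now d and c have their prerequisites met. d is listed later, so d next.
c needed j and e, now all done → c.
b needed c, now all done → b.

i → h → a → j → g → f → e → d → c → b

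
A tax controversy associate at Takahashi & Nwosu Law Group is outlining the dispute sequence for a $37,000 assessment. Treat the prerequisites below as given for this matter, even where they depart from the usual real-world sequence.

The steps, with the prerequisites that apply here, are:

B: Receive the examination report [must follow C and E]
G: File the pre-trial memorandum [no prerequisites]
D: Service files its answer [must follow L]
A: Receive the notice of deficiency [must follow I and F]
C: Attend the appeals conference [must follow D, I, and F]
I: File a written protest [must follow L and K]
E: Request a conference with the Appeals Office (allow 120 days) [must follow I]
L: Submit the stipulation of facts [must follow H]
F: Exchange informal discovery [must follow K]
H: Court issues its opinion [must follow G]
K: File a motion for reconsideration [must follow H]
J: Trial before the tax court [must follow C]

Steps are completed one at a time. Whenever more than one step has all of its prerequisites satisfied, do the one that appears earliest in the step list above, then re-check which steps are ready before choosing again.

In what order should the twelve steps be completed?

G, H, L, D, K, I, E, F, A, C, B, J

G is the only step with nothing outstanding, so it goes first.
H needed G, now all done → H.
L and K are both available; L is listed earlier → L.
D now also ready, so the ready set is {D, K}; D is listed earlier → D.
K needed H, now all done → K.
Ready: I and F. I is listed earlier → I.
E now also ready, so the ready set is {E, F}; E is listed earlier → E.
That leaves F as the only ready step → F.
Now A and C have their prerequisites met. A is listed earlier, so A next.
Next only C has its prerequisites met → C.
B and J are both available; B is listed earlier → B.
That leaves J as the only ready step → J.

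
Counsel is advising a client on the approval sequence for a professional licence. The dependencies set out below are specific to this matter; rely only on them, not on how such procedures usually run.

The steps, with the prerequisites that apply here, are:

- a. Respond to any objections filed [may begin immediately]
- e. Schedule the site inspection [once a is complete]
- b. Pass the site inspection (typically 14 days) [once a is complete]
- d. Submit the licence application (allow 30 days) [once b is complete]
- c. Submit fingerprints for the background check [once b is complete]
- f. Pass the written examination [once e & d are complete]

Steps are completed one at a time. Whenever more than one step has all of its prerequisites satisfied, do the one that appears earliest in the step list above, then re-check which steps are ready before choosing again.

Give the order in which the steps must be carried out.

a → e → b → d → c → f

Only a has no prerequisites, so it is first.
Ready: e and b. e is listed earlier → e.
That leaves b as the only ready step → b.
Now d and c have their prerequisites met. d is listed earlier, so d next.
f now also ready, so the ready set is {c, f}; c is listed earlier → c.
f is the only step now ready → f.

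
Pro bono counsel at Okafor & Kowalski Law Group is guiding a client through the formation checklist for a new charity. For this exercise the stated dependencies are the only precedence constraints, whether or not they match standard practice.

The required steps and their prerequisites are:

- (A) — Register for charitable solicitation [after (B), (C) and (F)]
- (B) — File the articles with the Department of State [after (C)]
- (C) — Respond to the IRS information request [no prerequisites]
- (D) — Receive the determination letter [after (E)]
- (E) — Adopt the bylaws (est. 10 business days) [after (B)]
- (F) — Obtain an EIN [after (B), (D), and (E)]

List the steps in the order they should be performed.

(C), (B), (E), (D), (F), (A)

(C) has no prerequisites → (C) first.
That leaves (B) as the only ready step → (B).
(E) needed (B), now all done → (E).
That leaves (D) as the only ready step → (D).
Next only (F) has its prerequisites met → (F).
That leaves (A) as the only ready step → (A).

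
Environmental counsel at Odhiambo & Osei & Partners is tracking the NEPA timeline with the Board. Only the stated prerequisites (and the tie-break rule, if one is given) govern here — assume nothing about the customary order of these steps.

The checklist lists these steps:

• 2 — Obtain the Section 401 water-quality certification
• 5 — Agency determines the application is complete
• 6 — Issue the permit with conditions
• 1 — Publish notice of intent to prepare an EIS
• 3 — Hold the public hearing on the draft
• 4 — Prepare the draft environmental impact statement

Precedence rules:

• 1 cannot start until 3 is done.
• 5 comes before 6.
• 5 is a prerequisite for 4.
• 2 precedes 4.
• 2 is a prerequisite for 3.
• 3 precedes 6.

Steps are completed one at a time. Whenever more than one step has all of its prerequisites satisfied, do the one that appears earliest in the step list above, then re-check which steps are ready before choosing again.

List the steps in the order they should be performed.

2 → 5 → 3 → 6 → 1 → 4

Nothing is required for 2 and 5. 2 is listed earlier → 2 first.
3 now also ready, so the ready set is {5, 3}; 5 is listed earlier → 5.
Ready: 3 and 4. 3 is listed earlier → 3.
6 and 1 now also ready, so the ready set is {6, 1, 4}; 6 is listed earlier → 6.
Now 1 and 4 have their prerequisites met. 1 is listed earlier, so 1 next.
Next only 4 has its prerequisites met → 4.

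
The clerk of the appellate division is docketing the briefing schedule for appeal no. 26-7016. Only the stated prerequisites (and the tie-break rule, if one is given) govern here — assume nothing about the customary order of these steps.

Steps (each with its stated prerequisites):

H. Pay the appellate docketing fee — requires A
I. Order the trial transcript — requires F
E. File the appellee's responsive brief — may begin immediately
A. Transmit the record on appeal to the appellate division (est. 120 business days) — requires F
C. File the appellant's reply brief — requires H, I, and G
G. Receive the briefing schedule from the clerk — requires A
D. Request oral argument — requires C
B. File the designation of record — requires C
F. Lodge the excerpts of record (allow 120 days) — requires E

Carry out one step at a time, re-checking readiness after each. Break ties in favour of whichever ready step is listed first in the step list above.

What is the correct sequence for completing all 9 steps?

E is the only step with nothing outstanding, so it goes first.
F needed E, now all done → F.
Ready: I and A. I is listed earlier → I.
A needed F, now all done → A.
Ready: H and G. H is listed earlier → H.
That leaves G as the only ready step → G.
That leaves C as the only ready step → C.
Ready: D and B. D is listed earlier → D.
Next only B has its prerequisites met → B.

E, F, I, A, H, G, C, D, B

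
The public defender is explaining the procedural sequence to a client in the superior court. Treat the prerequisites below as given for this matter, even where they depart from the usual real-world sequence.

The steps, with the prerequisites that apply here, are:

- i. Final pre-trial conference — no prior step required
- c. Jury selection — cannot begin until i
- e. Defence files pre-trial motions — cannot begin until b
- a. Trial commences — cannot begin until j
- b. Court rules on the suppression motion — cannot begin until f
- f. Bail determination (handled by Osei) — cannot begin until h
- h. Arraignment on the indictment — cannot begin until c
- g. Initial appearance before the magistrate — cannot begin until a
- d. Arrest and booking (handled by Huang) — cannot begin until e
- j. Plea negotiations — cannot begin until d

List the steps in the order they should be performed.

i, c, h, f, b, e, d, j, a, g

i has no prerequisites → i first.
Next only c has its prerequisites met → c.
Next only h has its prerequisites met → h.
f needed h, now all done → f.
b needed f, now all done → b.
e needed b, now all done → e.
That leaves d as the only ready step → d.
Next only j has its prerequisites met → j.
a needed j, now all done → a.
g needed a, now all done → g.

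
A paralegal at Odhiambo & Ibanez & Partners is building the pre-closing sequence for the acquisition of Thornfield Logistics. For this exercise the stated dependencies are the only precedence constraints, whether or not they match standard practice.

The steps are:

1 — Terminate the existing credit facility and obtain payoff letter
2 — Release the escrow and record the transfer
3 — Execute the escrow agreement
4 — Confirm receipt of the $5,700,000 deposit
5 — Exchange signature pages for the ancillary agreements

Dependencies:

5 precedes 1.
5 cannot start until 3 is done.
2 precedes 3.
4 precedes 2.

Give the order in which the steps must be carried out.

4 is the only step with nothing outstanding, so it goes first.
2 needed 4, now all done → 2.
3 needed 2, now all done → 3.
5 is the only step now ready → 5.
Next only 1 has its prerequisites met → 1.

4 2 3 5 1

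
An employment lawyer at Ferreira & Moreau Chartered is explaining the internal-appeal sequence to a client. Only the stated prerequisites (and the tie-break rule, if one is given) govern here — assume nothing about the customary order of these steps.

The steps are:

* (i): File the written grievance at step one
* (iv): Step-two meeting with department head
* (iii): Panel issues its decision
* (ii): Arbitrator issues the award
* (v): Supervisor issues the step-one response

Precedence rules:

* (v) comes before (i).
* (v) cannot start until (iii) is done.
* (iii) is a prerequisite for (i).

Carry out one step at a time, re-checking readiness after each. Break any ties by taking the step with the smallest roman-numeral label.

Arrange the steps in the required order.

Nothing is required for (ii), (iii) and (iv). (ii) has the earlier label → (ii) first.
Now (iii) and (iv) have their prerequisites met. (iii) has the earlier label, so (iii) next.
(v) now also ready, so the ready set is {(iv), (v)}; (iv) has the earlier label → (iv).
Next only (v) has its prerequisites met → (v).
Next only (i) has its prerequisites met → (i).

(ii) → (iii) → (iv) → (v) → (i)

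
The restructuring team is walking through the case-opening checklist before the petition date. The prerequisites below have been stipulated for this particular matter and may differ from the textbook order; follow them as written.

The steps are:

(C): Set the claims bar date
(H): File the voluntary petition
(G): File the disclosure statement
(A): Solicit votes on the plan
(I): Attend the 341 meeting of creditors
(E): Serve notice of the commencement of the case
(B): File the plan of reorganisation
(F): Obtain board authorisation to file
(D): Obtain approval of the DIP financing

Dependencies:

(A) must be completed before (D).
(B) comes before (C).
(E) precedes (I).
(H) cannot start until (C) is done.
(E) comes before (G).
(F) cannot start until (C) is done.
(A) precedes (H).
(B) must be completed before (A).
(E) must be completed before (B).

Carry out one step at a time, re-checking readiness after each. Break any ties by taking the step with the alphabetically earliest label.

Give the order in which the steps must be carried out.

(E) → (B) → (A) → (C) → (D) → (F) → (G) → (H) → (I)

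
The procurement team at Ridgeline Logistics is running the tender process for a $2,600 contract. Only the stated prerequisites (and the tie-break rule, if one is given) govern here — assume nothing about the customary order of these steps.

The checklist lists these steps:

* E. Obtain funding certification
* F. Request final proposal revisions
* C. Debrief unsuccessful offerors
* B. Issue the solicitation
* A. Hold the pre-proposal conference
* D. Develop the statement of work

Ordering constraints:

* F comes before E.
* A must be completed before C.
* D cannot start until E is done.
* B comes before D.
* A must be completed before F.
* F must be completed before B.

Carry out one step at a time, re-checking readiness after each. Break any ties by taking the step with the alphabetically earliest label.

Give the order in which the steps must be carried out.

A has no prerequisites → A first.
Now C and F have their prerequisites met. C has the earlier label, so C next.
F needed A, now all done → F.
B and E are both available; B has the earlier label → B.
That leaves E as the only ready step → E.
D needed B and E, now all done → D.

A → C → F → B → E → D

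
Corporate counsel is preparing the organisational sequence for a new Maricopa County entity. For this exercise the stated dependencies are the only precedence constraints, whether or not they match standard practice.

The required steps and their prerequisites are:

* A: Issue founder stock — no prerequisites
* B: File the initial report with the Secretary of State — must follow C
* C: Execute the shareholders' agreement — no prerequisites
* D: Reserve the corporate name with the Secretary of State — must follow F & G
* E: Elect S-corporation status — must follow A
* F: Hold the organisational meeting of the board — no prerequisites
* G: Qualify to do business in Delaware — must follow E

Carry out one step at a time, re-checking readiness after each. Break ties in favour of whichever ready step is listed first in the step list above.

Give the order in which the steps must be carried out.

A, C, B, E, F, G, D

Nothing is required for A, C and F. A is listed earlier → A first.
Now C, E and F have their prerequisites met. C is listed earlier, so C next.
Ready: B, E and F. B is listed earlier → B.
Now E and F have their prerequisites met. E is listed earlier, so E next.
G now also ready, so the ready set is {F, G}; F is listed earlier → F.
G is the only step now ready → G.
D is the only step now ready → D.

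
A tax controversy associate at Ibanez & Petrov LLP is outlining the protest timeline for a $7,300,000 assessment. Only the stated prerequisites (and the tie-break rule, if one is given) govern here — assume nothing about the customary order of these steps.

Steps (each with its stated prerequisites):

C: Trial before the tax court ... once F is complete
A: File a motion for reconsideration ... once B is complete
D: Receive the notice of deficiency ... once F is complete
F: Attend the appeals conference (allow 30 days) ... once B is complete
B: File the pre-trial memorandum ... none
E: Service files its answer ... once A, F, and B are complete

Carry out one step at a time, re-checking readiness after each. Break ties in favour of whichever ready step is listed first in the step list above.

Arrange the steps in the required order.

B, A, F, C, D, E

Only B has no prerequisites, so it is first.
Ready: A and F. A is listed earlier → A.
F needed B, now all done → F.
C, D and E are all available; C is listed earlier → C.
Ready: D and E. D is listed earlier → D.
E is the only step now ready → E.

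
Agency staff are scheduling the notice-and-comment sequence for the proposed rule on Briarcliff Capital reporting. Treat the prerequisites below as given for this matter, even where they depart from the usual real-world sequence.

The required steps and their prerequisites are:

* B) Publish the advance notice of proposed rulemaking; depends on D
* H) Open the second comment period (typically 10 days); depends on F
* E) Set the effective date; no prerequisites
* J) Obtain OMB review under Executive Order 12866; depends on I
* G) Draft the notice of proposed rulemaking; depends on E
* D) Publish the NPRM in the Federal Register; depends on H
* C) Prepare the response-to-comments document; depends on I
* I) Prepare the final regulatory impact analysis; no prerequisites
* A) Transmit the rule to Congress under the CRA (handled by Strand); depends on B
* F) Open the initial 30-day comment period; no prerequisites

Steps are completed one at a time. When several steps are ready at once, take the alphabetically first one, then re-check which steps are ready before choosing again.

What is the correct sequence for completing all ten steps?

E, F, G, H, D, B, A, I, C, J

E, F and I have no prerequisites; E has the earlier label, so E is first.
Now F, G and I have their prerequisites met. F has the earlier label, so F next.
H now also ready, so the ready set is {G, H, I}; G has the earlier label → G.
Now H and I have their prerequisites met. H has the earlier label, so H next.
Now D and I have their prerequisites met. D has the earlier label, so D next.
B now also ready, so the ready set is {B, I}; B has the earlier label → B.
Now A and I have their prerequisites met. A has the earlier label, so A next.
Next only I has its prerequisites met → I.
Now C and J have their prerequisites met. C has the earlier label, so C next.
Next only J has its prerequisites met → J.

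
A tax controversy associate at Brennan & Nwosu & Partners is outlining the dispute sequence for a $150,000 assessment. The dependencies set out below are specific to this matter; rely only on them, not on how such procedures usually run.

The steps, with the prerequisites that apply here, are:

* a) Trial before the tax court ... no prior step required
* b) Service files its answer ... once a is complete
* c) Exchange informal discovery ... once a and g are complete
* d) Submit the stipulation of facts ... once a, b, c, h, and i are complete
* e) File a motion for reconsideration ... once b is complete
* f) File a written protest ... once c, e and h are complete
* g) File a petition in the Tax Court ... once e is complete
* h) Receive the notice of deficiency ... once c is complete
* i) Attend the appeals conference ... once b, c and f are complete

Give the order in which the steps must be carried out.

a b e g c h f i d

a has no prerequisites → a first.
b needed a, now all done → b.
e needed b, now all done → e.
Next only g has its prerequisites met → g.
c needed a and g, now all done → c.
That leaves h as the only ready step → h.
f is the only step now ready → f.
Next only i has its prerequisites met → i.
d is the only step now ready → d.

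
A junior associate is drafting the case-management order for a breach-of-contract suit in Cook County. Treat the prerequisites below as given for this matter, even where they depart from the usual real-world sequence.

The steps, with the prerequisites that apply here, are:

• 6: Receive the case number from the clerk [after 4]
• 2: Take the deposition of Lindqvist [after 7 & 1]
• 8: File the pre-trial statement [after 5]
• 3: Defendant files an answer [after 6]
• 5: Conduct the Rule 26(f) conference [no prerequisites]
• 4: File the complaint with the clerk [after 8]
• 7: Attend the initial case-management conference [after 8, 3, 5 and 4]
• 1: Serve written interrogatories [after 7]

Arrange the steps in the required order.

5 → 8 → 4 → 6 → 3 → 7 → 1 → 2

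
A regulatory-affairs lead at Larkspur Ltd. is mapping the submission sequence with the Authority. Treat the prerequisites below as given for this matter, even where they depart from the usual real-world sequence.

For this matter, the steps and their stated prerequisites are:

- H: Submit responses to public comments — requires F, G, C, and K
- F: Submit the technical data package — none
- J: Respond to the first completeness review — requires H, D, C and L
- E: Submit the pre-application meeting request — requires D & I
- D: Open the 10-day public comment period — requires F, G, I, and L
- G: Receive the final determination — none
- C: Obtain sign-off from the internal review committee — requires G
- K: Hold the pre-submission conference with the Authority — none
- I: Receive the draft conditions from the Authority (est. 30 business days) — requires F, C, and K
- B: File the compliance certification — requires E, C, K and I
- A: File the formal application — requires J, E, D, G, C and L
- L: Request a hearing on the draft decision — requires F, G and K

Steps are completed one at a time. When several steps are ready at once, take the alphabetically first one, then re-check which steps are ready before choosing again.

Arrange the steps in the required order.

F, G, C, K, H, I, L, D, E, B, J, A

Nothing is required for F, G and K. F has the earlier label → F first.
Ready: G and K. G has the earlier label → G.
Ready: C and K. C has the earlier label → C.
Next only K has its prerequisites met → K.
Now H, I and L have their prerequisites met. H has the earlier label, so H next.
Ready: I and L. I has the earlier label → I.
L needed F, G and K, now all done → L.
D is the only step now ready → D.
E and J are both available; E has the earlier label → E.
Ready: B and J. B has the earlier label → B.
J needed C, D, H and L, now all done → J.
That leaves A as the only ready step → A.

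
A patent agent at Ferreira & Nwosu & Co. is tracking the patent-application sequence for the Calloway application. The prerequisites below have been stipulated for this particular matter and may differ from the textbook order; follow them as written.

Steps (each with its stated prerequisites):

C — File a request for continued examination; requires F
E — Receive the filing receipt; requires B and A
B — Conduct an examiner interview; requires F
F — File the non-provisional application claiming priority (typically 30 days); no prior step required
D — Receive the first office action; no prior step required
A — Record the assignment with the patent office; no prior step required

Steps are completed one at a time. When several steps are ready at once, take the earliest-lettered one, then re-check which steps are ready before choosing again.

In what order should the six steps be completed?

A D F B C E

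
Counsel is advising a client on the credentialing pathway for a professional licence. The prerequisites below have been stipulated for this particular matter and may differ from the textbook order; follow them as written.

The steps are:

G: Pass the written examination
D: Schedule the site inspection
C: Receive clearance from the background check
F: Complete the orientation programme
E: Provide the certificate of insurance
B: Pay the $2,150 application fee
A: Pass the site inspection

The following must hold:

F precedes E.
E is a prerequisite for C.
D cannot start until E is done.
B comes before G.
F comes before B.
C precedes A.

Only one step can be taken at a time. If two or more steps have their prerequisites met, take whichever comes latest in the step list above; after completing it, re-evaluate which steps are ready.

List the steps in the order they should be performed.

F is the only step with nothing outstanding, so it goes first.
Now B and E have their prerequisites met. B is listed later, so B next.
Now E and G have their prerequisites met. E is listed later, so E next.
Ready: C, D and G. C is listed later → C.
Ready: A, D and G. A is listed later → A.
D and G are both available; D is listed later → D.
G is the only step now ready → G.

F → B → E → C → A → D → G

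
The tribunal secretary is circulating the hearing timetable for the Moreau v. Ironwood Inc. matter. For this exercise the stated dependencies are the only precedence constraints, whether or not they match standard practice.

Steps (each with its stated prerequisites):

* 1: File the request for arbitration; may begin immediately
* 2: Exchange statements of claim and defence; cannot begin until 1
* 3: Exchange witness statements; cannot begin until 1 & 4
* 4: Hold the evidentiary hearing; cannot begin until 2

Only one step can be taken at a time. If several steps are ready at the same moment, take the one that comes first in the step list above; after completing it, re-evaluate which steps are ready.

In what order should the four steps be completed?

1 is the only step with nothing outstanding, so it goes first.
2 needed 1, now all done → 2.
4 needed 2, now all done → 4.
Next only 3 has its prerequisites met → 3.

1 2 4 3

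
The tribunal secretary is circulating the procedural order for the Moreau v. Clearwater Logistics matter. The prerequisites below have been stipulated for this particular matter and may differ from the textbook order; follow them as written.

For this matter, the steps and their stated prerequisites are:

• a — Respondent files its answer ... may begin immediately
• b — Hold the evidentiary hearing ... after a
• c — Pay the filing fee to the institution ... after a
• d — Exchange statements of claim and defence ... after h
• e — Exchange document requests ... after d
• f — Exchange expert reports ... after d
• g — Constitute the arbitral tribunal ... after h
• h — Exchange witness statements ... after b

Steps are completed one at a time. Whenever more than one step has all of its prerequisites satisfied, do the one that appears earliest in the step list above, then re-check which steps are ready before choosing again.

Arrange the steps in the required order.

a, b, c, h, d, e, f, g

a has no prerequisites → a first.
Now b and c have their prerequisites met. b is listed earlier, so b next.
Now c and h have their prerequisites met. c is listed earlier, so c next.
Next only h has its prerequisites met → h.
Ready: d and g. d is listed earlier → d.
e, f and g are all available; e is listed earlier → e.
f and g are both available; f is listed earlier → f.
g is the only step now ready → g.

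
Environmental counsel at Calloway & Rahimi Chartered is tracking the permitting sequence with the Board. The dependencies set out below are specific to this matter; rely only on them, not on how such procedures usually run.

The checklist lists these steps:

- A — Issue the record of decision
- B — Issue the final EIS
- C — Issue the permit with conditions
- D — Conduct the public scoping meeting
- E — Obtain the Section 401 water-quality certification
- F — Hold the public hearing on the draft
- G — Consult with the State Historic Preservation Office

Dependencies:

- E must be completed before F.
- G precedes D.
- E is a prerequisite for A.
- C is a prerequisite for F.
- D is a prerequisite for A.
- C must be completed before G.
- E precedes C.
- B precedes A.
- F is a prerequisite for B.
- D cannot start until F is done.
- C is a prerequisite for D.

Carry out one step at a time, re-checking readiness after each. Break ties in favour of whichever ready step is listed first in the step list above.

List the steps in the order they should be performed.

E, C, F, B, G, D, A

E has no prerequisites → E first.
That leaves C as the only ready step → C.
F and G are both available; F is listed earlier → F.
B now also ready, so the ready set is {B, G}; B is listed earlier → B.
Next only G has its prerequisites met → G.
D needed C, F and G, now all done → D.
A needed B, D and E, now all done → A.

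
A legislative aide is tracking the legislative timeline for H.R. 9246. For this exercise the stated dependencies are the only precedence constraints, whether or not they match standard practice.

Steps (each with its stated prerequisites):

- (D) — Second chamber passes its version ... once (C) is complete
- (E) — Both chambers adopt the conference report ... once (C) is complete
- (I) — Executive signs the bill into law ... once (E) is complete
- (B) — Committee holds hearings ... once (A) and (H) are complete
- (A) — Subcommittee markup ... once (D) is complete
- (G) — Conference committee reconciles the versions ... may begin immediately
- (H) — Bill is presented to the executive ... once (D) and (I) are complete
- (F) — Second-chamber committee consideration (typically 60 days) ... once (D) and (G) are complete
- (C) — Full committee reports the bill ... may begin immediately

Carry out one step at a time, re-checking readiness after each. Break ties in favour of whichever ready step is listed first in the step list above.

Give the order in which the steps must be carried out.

(G) and (C) have no prerequisites; (G) is listed earlier, so (G) is first.
(C) is the only step now ready → (C).
Ready: (D) and (E). (D) is listed earlier → (D).
Ready: (E), (A) and (F). (E) is listed earlier → (E).
(I), (A) and (F) are all available; (I) is listed earlier → (I).
(H) now also ready, so the ready set is {(A), (H), (F)}; (A) is listed earlier → (A).
(H) and (F) are both available; (H) is listed earlier → (H).
(B) now also ready, so the ready set is {(B), (F)}; (B) is listed earlier → (B).
(F) needed (D) and (G), now all done → (F).

(G) (C) (D) (E) (I) (A) (H) (B) (F)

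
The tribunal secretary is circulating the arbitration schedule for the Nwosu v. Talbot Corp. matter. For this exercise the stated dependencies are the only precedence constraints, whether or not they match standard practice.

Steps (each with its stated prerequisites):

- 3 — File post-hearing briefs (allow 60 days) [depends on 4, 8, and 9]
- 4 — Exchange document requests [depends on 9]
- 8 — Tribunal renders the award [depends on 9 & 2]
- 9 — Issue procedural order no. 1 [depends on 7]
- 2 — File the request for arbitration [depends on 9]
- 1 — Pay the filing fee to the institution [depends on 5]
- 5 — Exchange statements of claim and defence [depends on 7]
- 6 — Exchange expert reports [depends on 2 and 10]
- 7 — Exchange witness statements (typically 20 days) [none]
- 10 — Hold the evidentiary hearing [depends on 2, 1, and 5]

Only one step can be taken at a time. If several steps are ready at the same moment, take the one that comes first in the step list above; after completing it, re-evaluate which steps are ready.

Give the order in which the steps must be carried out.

7 9 4 2 8 3 5 1 10 6

7 has no prerequisites → 7 first.
Now 9 and 5 have their prerequisites met. 9 is listed earlier, so 9 next.
4, 2 and 5 are all available; 4 is listed earlier → 4.
Now 2 and 5 have their prerequisites met. 2 is listed earlier, so 2 next.
8 now also ready, so the ready set is {8, 5}; 8 is listed earlier → 8.
3 now also ready, so the ready set is {3, 5}; 3 is listed earlier → 3.
5 is the only step now ready → 5.
1 needed 5, now all done → 1.
Next only 10 has its prerequisites met → 10.
6 needed 2 and 10, now all done → 6.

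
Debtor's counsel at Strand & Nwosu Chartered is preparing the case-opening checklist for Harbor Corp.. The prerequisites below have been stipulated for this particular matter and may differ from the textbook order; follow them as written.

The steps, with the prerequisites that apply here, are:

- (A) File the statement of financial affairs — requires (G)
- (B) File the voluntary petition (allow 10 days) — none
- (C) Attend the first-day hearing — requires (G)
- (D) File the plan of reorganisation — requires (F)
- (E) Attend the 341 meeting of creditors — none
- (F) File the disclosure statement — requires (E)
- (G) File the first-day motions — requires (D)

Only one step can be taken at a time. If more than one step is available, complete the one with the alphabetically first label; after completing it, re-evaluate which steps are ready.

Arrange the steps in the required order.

(B) and (E) have no prerequisites; (B) has the earlier label, so (B) is first.
(E) is the only step now ready → (E).
Next only (F) has its prerequisites met → (F).
Next only (D) has its prerequisites met → (D).
(G) needed (D), now all done → (G).
Ready: (A) and (C). (A) has the earlier label → (A).
Next only (C) has its prerequisites met → (C).

(B), (E), (F), (D), (G), (A), (C)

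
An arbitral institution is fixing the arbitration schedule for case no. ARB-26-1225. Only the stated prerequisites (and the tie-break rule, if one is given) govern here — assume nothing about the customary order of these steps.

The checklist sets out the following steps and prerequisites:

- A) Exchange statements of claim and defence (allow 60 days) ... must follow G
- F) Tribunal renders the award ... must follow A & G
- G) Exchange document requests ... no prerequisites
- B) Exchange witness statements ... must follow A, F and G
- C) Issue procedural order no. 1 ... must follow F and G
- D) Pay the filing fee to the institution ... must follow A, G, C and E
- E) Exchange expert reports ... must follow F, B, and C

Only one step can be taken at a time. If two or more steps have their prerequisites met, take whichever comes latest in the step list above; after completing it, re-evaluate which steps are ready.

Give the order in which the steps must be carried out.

G has no prerequisites → G first.
That leaves A as the only ready step → A.
F needed G and A, now all done → F.
Now C and B have their prerequisites met. C is listed later, so C next.
B is the only step now ready → B.
E needed C, B and F, now all done → E.
D is the only step now ready → D.

G, A, F, C, B, E, D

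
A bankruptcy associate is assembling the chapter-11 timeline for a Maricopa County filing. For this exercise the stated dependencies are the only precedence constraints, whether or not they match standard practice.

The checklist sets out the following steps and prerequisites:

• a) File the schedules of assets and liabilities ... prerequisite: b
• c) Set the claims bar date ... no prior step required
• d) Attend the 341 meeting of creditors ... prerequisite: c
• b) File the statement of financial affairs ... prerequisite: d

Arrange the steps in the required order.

c, d, b, a

Only c has no prerequisites, so it is first.
d is the only step now ready → d.
That leaves b as the only ready step → b.
a is the only step now ready → a.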